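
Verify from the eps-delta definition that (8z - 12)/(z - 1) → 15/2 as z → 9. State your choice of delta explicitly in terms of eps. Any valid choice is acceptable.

Let eps > 0. We want delta > 0 with 0 < |z − 9| < delta ⇒ |(8z - 12)/(z - 1) − (15/2)| < eps.
Combining over a common denominator, (8z - 12)/(z - 1) − (15/2) = [(8z - 12)·8 − 60·(z - 1)] / [8·(z - 1)] = 4(z − 9) / (8(z - 1)).
So |(8z - 12)/(z - 1) − (15/2)| = 4|z − 9| / (8·|z − 1|).
Require delta ≤ 4, so |z − 1| ≥ |8| − |z − 9| > 8 − 4 = 4.
Hence |(8z - 12)/(z - 1) − (15/2)| < 4|z − 9|/(8·4) = (1/8)|z − 9|, which is < eps once |z − 9| < 8eps.
Take delta = min(4, 8eps). Then 0 < |z − 9| < delta forces both bounds, so |(8z - 12)/(z - 1) − (15/2)| < eps.

delta = min(4, 8eps)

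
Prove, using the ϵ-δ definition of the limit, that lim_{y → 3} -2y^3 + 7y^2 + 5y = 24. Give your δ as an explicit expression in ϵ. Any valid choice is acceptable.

Let ϵ > 0 be given. We want δ > 0 such that 0 < |y − 3| < δ implies |(-2y^3 + 7y^2 + 5y) − 24| < ϵ.
(-2y^3 + 7y^2 + 5y) − 24 = -2y^3 + 7y^2 + 5y - 24 = (y − 3)(-2y^2 + y + 8).
So |(-2y^3 + 7y^2 + 5y) − 24| = |y − 3|·|-2y^2 + y + 8|.
Require δ ≤ 1. Then |y − 3| < 1 gives |y| < 4, and by the triangle inequality |-2y^2 + y + 8| ≤ 2·4^2 + 4 + 8 = 44.
Hence |(-2y^3 + 7y^2 + 5y) − 24| ≤ 44|y − 3| < ϵ provided |y − 3| < ϵ/44.
Take δ = min(1, ϵ/44). Then 0 < |y − 3| < δ gives both |y − 3| < 1 and |y − 3| < ϵ/44, so |(-2y^3 + 7y^2 + 5y) − 24| < ϵ.

δ = min(1, ϵ/44)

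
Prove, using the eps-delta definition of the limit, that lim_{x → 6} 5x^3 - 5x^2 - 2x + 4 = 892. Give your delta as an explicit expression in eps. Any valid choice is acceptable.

Fix eps > 0. We want delta > 0 such that 0 < |x − 6| < delta implies |(5x^3 - 5x^2 - 2x + 4) − 892| < eps.
(5x^3 - 5x^2 - 2x + 4) − 892 = 5x^3 - 5x^2 - 2x - 888 = (x − 6)(5x^2 + 25x + 148).
So |(5x^3 - 5x^2 - 2x + 4) − 892| = |x − 6|·|5x^2 + 25x + 148|.
Require delta ≤ 1. Then |x − 6| < 1 gives |x| < 7, and by the triangle inequality |5x^2 + 25x + 148| ≤ 5·7^2 + 25·7 + 148 = 568.
Hence |(5x^3 - 5x^2 - 2x + 4) − 892| ≤ 568|x − 6| < eps provided |x − 6| < eps/568.
Take delta = min(1, eps/568). Then 0 < |x − 6| < delta gives both |x − 6| < 1 and |x − 6| < eps/568, so |(5x^3 - 5x^2 - 2x + 4) − 892| < eps.

delta = min(1, eps/568)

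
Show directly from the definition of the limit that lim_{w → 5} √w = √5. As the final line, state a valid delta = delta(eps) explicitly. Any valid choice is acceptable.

Let eps > 0 be given. We want delta > 0 such that 0 < |w − 5| < delta implies |√w − √5| < eps.
Multiplying by the conjugate, |√w − √5| = |w − 5|/(√w + √5).
Restrict delta ≤ 5 so that |w − 5| < 5 forces w > 0, and then √w + √5 > √5.
Hence |√w − √5| < |w − 5|/√5, which is < eps once |w − 5| < √5·eps.
Take delta = min(5, √5·eps). If 0 < |w − 5| < delta then w > 0 and |√w − √5| < |w − 5|/√5 < eps.

delta = min(5, √5·eps)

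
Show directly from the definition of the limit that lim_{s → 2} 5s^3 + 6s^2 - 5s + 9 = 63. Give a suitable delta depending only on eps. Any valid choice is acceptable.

delta = min(2, eps/171)

Fix eps > 0. We want delta > 0 such that 0 < |s − 2| < delta implies |(5s^3 + 6s^2 - 5s + 9) − 63| < eps.
(5s^3 + 6s^2 - 5s + 9) − 63 = 5s^3 + 6s^2 - 5s - 54 = (s − 2)(5s^2 + 16s + 27).
So |(5s^3 + 6s^2 - 5s + 9) − 63| = |s − 2|·|5s^2 + 16s + 27|.
Require delta ≤ 2. Then |s − 2| < 2 gives |s| < 4, and by the triangle inequality |5s^2 + 16s + 27| ≤ 5·4^2 + 16·4 + 27 = 171.
Hence |(5s^3 + 6s^2 - 5s + 9) − 63| ≤ 171|s − 2| < eps provided |s − 2| < eps/171.
Take delta = min(2, eps/171). Then 0 < |s − 2| < delta gives both |s − 2| < 2 and |s − 2| < eps/171, so |(5s^3 + 6s^2 - 5s + 9) − 63| < eps.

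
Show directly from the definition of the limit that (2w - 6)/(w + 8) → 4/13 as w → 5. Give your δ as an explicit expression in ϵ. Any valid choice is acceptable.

δ = min(13/2, (169/44)ϵ)

Suppose ϵ > 0. We want δ > 0 with 0 < |w − 5| < δ ⇒ |(2w - 6)/(w + 8) − (4/13)| < ϵ.
Combining over a common denominator, (2w - 6)/(w + 8) − (4/13) = [(2w - 6)·13 − 4·(w + 8)] / [13·(w + 8)] = 22(w − 5) / (13(w + 8)).
So |(2w - 6)/(w + 8) − (4/13)| = 22|w − 5| / (13·|w + 8|).
Require δ ≤ 13/2, so |w + 8| ≥ |13| − |w − 5| > 13 − 13/2 = 13/2.
Hence |(2w - 6)/(w + 8) − (4/13)| < 22|w − 5|/(13·(13/2)) = (44/169)|w − 5|, which is < ϵ once |w − 5| < (169/44)ϵ.
Take δ = min(13/2, (169/44)ϵ). Then 0 < |w − 5| < δ forces both bounds, so |(2w - 6)/(w + 8) − (4/13)| < ϵ.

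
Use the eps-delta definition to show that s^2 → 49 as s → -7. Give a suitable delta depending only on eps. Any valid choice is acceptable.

Suppose eps > 0. We seek delta > 0 with 0 < |s + 7| < delta ⇒ |s^2 − 49| < eps.
Factor: s^2 − 49 = (s + 7)(s - 7), so |s^2 − 49| = |s + 7|·|s - 7|.
Restrict delta ≤ 2. Then |s + 7| < 2 gives |s| < 9, so by the triangle inequality |s - 7| ≤ 9 + 7 = 16.
Hence |s^2 − 49| ≤ 16|s + 7|, which is < eps once |s + 7| < eps/16.
Take delta = min(2, eps/16). If 0 < |s + 7| < delta then both bounds hold and |s^2 − 49| ≤ 16|s + 7| < 16·(eps/16) = eps.

delta = min(2, eps/16)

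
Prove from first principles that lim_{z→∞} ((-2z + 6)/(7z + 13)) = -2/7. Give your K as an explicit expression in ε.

K = (68/49)/ε

Let ε > 0 be given. We seek K > 0 such that z > K implies |(-2z + 6)/(7z + 13) + 2/7| < ε.
(-2z + 6)/(7z + 13) + 2/7 = (7(-2z + 6) − (-2)(7z + 13)) / (7(7z + 13)) = 68/(7(7z + 13)).
For z > 0 we have 7z + 13 > 7z, so |(-2z + 6)/(7z + 13) + 2/7| = 68/(7(7z + 13)) < 68/(7·7z) = (68/49)/z.
Thus |(-2z + 6)/(7z + 13) + 2/7| < ε whenever z > (68/49)/ε.
Take K = (68/49)/ε. If z > K then |(-2z + 6)/(7z + 13) + 2/7| < (68/49)/z < ε.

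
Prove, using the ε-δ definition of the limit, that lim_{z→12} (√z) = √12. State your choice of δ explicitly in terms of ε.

Let ε > 0. We want δ > 0 such that 0 < |z − 12| < δ implies |√z − √12| < ε.
Rationalise: √z − √12 = (z − 12)/(√z + √12), so |√z − √12| = |z − 12|/(√z + √12).
Restrict δ ≤ 12 so that |z − 12| < 12 forces z > 0, and then √z + √12 > √12.
Hence |√z − √12| < |z − 12|/√12, which is < ε once |z − 12| < √12·ε.
Take δ = min(12, √12·ε). If 0 < |z − 12| < δ then z > 0 and |√z − √12| < |z − 12|/√12 < ε.

δ = min(12, √12·ε)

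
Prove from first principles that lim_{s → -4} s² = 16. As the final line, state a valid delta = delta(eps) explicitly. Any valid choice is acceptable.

Let eps > 0 be given. We seek delta > 0 with 0 < |s + 4| < delta ⇒ |s² − 16| < eps.
Factor: s² − 16 = (s + 4)(s - 4), so |s² − 16| = |s + 4|·|s - 4|.
Restrict delta ≤ 1. Then |s + 4| < 1 gives |s| < 5, so by the triangle inequality |s - 4| ≤ 5 + 4 = 9.
Hence |s² − 16| ≤ 9|s + 4|, which is < eps once |s + 4| < eps/9.
Take delta = min(1, eps/9). If 0 < |s + 4| < delta then both bounds hold and |s² − 16| ≤ 9|s + 4| < 9·(eps/9) = eps.

delta = min(1, eps/9)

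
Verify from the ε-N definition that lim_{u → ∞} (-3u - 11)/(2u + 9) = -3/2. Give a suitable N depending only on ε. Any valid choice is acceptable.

Suppose ε > 0. We seek N > 0 such that u > N implies |(-3u - 11)/(2u + 9) + 3/2| < ε.
(-3u - 11)/(2u + 9) + 3/2 = (2(-3u - 11) − (-3)(2u + 9)) / (2(2u + 9)) = 5/(2(2u + 9)).
For u > 0 we have 2u + 9 > 2u, so |(-3u - 11)/(2u + 9) + 3/2| = 5/(2(2u + 9)) < 5/(2·2u) = (5/4)/u.
Thus |(-3u - 11)/(2u + 9) + 3/2| < ε whenever u > (5/4)/ε.
Take N = (5/4)/ε. If u > N then |(-3u - 11)/(2u + 9) + 3/2| < (5/4)/u < ε.

N = (5/4)/ε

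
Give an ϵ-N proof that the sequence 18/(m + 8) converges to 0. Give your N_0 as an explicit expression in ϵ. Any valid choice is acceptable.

Let ϵ > 0. For m ≥ 1, |18/(m + 8) − 0| = 18/(m + 8) ≤ 18/m.
We need 18/m < ϵ, i.e. m > 18/ϵ.
Take N_0 = 18/ϵ. If m > N_0 then |18/(m + 8)| ≤ 18/m < ϵ.

N_0 = 18/ϵ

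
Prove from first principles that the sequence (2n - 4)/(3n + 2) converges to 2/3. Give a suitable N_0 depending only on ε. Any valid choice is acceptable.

Fix ε > 0. For n ≥ 1, |(2n - 4)/(3n + 2) − (2/3)| = |-16|/(3(3n + 2)) = 16/(3(3n + 2)).
Since 3n + 2 ≥ 3n for n ≥ 1, this is ≤ 16/(3·3n) = (16/9)/n.
So |(2n - 4)/(3n + 2) − (2/3)| < ε whenever n > (16/9)/ε.
Take N_0 = (16/9)/ε. If n > N_0 then |(2n - 4)/(3n + 2) − (2/3)| ≤ (16/9)/n < ε.

N_0 = (16/9)/ε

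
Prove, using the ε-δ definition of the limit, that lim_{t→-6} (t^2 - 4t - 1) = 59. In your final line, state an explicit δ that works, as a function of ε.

Let ε > 0 be given. We want δ > 0 such that 0 < |t + 6| < δ implies |(t^2 - 4t - 1) − 59| < ε.
(t^2 - 4t - 1) − 59 = t^2 - 4t - 60 = (t + 6)(t - 10).
So |(t^2 - 4t - 1) − 59| = |t + 6|·|t - 10|.
Require δ ≤ 1. Then |t + 6| < 1 gives |t| < 7, and by the triangle inequality |t - 10| ≤ 7 + 10 = 17.
Hence |(t^2 - 4t - 1) − 59| ≤ 17|t + 6| < ε provided |t + 6| < ε/17.
Choosing δ = min(1, ε/17) ensures both conditions, hence |(t^2 - 4t - 1) − 59| < ε.

δ = min(1, ε/17)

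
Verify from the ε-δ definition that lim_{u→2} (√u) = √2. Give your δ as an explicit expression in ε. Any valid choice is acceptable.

δ = min(2, √2·ε)

Fix ε > 0. We want δ > 0 such that 0 < |u − 2| < δ implies |√u − √2| < ε.
Rationalise: √u − √2 = (u − 2)/(√u + √2), so |√u − √2| = |u − 2|/(√u + √2).
Restrict δ ≤ 2 so that |u − 2| < 2 forces u > 0, and then √u + √2 > √2.
Hence |√u − √2| < |u − 2|/√2, which is < ε once |u − 2| < √2·ε.
Take δ = min(2, √2·ε). If 0 < |u − 2| < δ then u > 0 and |√u − √2| < |u − 2|/√2 < ε.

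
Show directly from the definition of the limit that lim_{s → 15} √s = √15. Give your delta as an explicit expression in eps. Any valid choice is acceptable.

Fix eps > 0. We want delta > 0 such that 0 < |s − 15| < delta implies |√s − √15| < eps.
Multiplying by the conjugate, |√s − √15| = |s − 15|/(√s + √15).
Restrict delta ≤ 15 so that |s − 15| < 15 forces s > 0, and then √s + √15 > √15.
Hence |√s − √15| < |s − 15|/√15, which is < eps once |s − 15| < √15·eps.
Take delta = min(15, √15·eps). If 0 < |s − 15| < delta then s > 0 and |√s − √15| < |s − 15|/√15 < eps.

delta = min(15, √15·eps)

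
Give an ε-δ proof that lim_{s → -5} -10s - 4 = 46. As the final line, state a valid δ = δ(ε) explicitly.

δ = ε/10

Let ε > 0 be given. We need δ > 0 so that 0 < |s + 5| < δ implies |(-10s - 4) − 46| < ε.
|(-10s - 4) − 46| = |-10s - 50| = 10|s + 5|.
Thus it suffices that |s + 5| < ε/10.
Choosing δ = ε/10 gives |(-10s - 4) − 46| = 10|s + 5| < ε whenever |s + 5| < δ.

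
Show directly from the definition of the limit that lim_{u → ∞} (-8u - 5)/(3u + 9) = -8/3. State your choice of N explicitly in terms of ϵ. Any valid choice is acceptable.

Let ϵ > 0. We seek N > 0 such that u > N implies |(-8u - 5)/(3u + 9) + 8/3| < ϵ.
(-8u - 5)/(3u + 9) + 8/3 = (3(-8u - 5) − (-8)(3u + 9)) / (3(3u + 9)) = 57/(3(3u + 9)).
For u > 0 we have 3u + 9 > 3u, so |(-8u - 5)/(3u + 9) + 8/3| = 57/(3(3u + 9)) < 57/(3·3u) = (19/3)/u.
Thus |(-8u - 5)/(3u + 9) + 8/3| < ϵ whenever u > (19/3)/ϵ.
Take N = (19/3)/ϵ. If u > N then |(-8u - 5)/(3u + 9) + 8/3| < (19/3)/u < ϵ.

N = (19/3)/ϵ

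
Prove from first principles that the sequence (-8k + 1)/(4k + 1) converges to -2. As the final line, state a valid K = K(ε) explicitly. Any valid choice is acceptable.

K = (3/4)/ε

Suppose ε > 0. For k ≥ 1, |(-8k + 1)/(4k + 1) + 2| = |12|/(4(4k + 1)) = 12/(4(4k + 1)).
Since 4k + 1 ≥ 4k for k ≥ 1, this is ≤ 12/(4·4k) = (3/4)/k.
So |(-8k + 1)/(4k + 1) + 2| < ε whenever k > (3/4)/ε.
Take K = (3/4)/ε. If k > K then |(-8k + 1)/(4k + 1) + 2| ≤ (3/4)/k < ε.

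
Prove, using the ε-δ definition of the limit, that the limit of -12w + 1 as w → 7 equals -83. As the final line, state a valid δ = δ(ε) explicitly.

δ = ε/12

Fix ε > 0. We need δ > 0 so that 0 < |w − 7| < δ implies |(-12w + 1) + 83| < ε.
Since (-12w + 1) + 83 = -12(w − 7), we have |(-12w + 1) + 83| = 12|w − 7|.
Thus it suffices that |w − 7| < ε/12.
Choosing δ = ε/12 gives |(-12w + 1) + 83| = 12|w − 7| < ε whenever |w − 7| < δ.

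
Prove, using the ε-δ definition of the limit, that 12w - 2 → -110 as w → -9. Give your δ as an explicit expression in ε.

Suppose ε > 0. We need δ > 0 so that 0 < |w + 9| < δ implies |(12w - 2) + 110| < ε.
Since (12w - 2) + 110 = 12(w + 9), we have |(12w - 2) + 110| = 12|w + 9|.
Thus it suffices that |w + 9| < ε/12.
Take δ = ε/12. If 0 < |w + 9| < δ then |(12w - 2) + 110| = 12|w + 9| < 12·(ε/12) = ε.

δ = ε/12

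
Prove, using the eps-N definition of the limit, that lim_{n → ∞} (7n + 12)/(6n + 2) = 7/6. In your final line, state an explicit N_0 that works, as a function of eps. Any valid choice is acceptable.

N_0 = (29/18)/eps

Fix eps > 0. For n ≥ 1, |(7n + 12)/(6n + 2) − (7/6)| = |58|/(6(6n + 2)) = 58/(6(6n + 2)).
Since 6n + 2 ≥ 6n for n ≥ 1, this is ≤ 58/(6·6n) = (29/18)/n.
So |(7n + 12)/(6n + 2) − (7/6)| < eps whenever n > (29/18)/eps.
Take N_0 = (29/18)/eps. If n > N_0 then |(7n + 12)/(6n + 2) − (7/6)| ≤ (29/18)/n < eps.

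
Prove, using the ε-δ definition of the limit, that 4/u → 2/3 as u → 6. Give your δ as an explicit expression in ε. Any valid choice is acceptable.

δ = min(3, (9/2)ε)

Let ε > 0. We seek δ > 0 such that 0 < |u − 6| < δ implies |4/u − (2/3)| < ε.
|4/u − (2/3)| = 4·|6 − u|/(6·|u|) = 4|u − 6|/(6|u|).
Require δ ≤ 3 so that |u| > 6 − 3 = 3, hence 6|u| > 18.
Then |4/u − (2/3)| < 4|u − 6|/18, which is < ε when |u − 6| < (9/2)ε.
Take δ = min(3, (9/2)ε). Then 0 < |u − 6| < δ gives both |u − 6| < 3 and |u − 6| < (9/2)ε, so |4/u − (2/3)| < ε.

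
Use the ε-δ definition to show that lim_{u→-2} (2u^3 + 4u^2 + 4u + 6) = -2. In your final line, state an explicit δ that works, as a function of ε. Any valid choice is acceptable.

Let ε > 0. We want δ > 0 such that 0 < |u + 2| < δ implies |(2u^3 + 4u^2 + 4u + 6) + 2| < ε.
(2u^3 + 4u^2 + 4u + 6) + 2 = 2u^3 + 4u^2 + 4u + 8 = (u + 2)(2u^2 + 4).
So |(2u^3 + 4u^2 + 4u + 6) + 2| = |u + 2|·|2u^2 + 4|.
Require δ ≤ 1. Then |u + 2| < 1 gives |u| < 3, and by the triangle inequality |2u^2 + 4| ≤ 2·3^2 + 4 = 22.
Hence |(2u^3 + 4u^2 + 4u + 6) + 2| ≤ 22|u + 2| < ε provided |u + 2| < ε/22.
Take δ = min(1, ε/22). Then 0 < |u + 2| < δ gives both |u + 2| < 1 and |u + 2| < ε/22, so |(2u^3 + 4u^2 + 4u + 6) + 2| < ε.

δ = min(1, ε/22)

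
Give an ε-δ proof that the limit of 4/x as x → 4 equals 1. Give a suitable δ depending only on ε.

δ = min(2, 2ε)

Let ε > 0 be given. We seek δ > 0 such that 0 < |x − 4| < δ implies |4/x − 1| < ε.
|4/x − 1| = 4·|4 − x|/(4·|x|) = 4|x − 4|/(4|x|).
Restrict δ ≤ 2. Then |x − 4| < 2 gives |x| > 2, so 4|x| > 8.
Then |4/x − 1| < 4|x − 4|/8, which is < ε when |x − 4| < 2ε.
Take δ = min(2, 2ε). Then 0 < |x − 4| < δ gives both |x − 4| < 2 and |x − 4| < 2ε, so |4/x − 1| < ε.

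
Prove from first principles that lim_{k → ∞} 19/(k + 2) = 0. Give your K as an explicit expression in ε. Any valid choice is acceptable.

K = 19/ε

Suppose ε > 0. For k ≥ 1, |19/(k + 2) − 0| = 19/(k + 2) ≤ 19/k.
We need 19/k < ε, i.e. k > 19/ε.
Take K = 19/ε. If k > K then |19/(k + 2)| ≤ 19/k < ε.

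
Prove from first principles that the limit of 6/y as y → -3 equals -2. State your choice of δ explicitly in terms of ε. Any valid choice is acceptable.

δ = min(3/2, (3/4)ε)

Let ε > 0. We seek δ > 0 such that 0 < |y + 3| < δ implies |6/y + 2| < ε.
|6/y + 2| = 6·|-3 − y|/(3·|y|) = 6|y + 3|/(3|y|).
Require δ ≤ 3/2 so that |y| > 3 − 3/2 = 3/2, hence 3|y| > 9/2.
Then |6/y + 2| < 6|y + 3|/(9/2), which is < ε when |y + 3| < (3/4)ε.
Take δ = min(3/2, (3/4)ε). Then 0 < |y + 3| < δ gives both |y + 3| < 3/2 and |y + 3| < (3/4)ε, so |6/y + 2| < ε.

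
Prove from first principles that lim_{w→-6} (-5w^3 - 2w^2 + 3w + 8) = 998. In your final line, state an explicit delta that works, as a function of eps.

Let eps > 0. We want delta > 0 such that 0 < |w + 6| < delta implies |(-5w^3 - 2w^2 + 3w + 8) − 998| < eps.
(-5w^3 - 2w^2 + 3w + 8) − 998 = -5w^3 - 2w^2 + 3w - 990 = (w + 6)(-5w^2 + 28w - 165).
So |(-5w^3 - 2w^2 + 3w + 8) − 998| = |w + 6|·|-5w^2 + 28w - 165|.
Require delta ≤ 1. Then |w + 6| < 1 gives |w| < 7, and by the triangle inequality |-5w^2 + 28w - 165| ≤ 5·7^2 + 28·7 + 165 = 606.
Hence |(-5w^3 - 2w^2 + 3w + 8) − 998| ≤ 606|w + 6| < eps provided |w + 6| < eps/606.
Choosing delta = min(1, eps/606) ensures both conditions, hence |(-5w^3 - 2w^2 + 3w + 8) − 998| < eps.

delta = min(1, eps/606)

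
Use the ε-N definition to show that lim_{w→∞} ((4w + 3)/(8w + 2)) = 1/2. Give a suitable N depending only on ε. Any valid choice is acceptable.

Let ε > 0. We seek N > 0 such that w > N implies |(4w + 3)/(8w + 2) − (1/2)| < ε.
(4w + 3)/(8w + 2) − (1/2) = (8(4w + 3) − 4(8w + 2)) / (8(8w + 2)) = 16/(8(8w + 2)).
For w > 0 we have 8w + 2 > 8w, so |(4w + 3)/(8w + 2) − (1/2)| = 16/(8(8w + 2)) < 16/(8·8w) = (1/4)/w.
Thus |(4w + 3)/(8w + 2) − (1/2)| < ε whenever w > (1/4)/ε.
Take N = (1/4)/ε. If w > N then |(4w + 3)/(8w + 2) − (1/2)| < (1/4)/w < ε.

N = (1/4)/ε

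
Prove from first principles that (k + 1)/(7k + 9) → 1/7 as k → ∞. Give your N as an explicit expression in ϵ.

Let ϵ > 0 be given. For k ≥ 1, |(k + 1)/(7k + 9) − (1/7)| = |-2|/(7(7k + 9)) = 2/(7(7k + 9)).
Since 7k + 9 ≥ 7k for k ≥ 1, this is ≤ 2/(7·7k) = (2/49)/k.
So |(k + 1)/(7k + 9) − (1/7)| < ϵ whenever k > (2/49)/ϵ.
Take N = (2/49)/ϵ. If k > N then |(k + 1)/(7k + 9) − (1/7)| ≤ (2/49)/k < ϵ.

N = (2/49)/ϵ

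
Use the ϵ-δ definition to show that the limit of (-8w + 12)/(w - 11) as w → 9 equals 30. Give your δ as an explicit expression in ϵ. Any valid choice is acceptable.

δ = min(1, (1/38)ϵ)

Let ϵ > 0. We want δ > 0 with 0 < |w − 9| < δ ⇒ |(-8w + 12)/(w - 11) − 30| < ϵ.
Combining over a common denominator, (-8w + 12)/(w - 11) − 30 = [(-8w + 12)·(-2) − (-60)·(w - 11)] / [(-2)·(w - 11)] = 76(w − 9) / ((-2)(w - 11)).
So |(-8w + 12)/(w - 11) − 30| = 76|w − 9| / (2·|w − 11|).
Require δ ≤ 1, so |w − 11| ≥ |-2| − |w − 9| > 2 − 1 = 1.
Hence |(-8w + 12)/(w - 11) − 30| < 76|w − 9|/(2·1) = 38|w − 9|, which is < ϵ once |w − 9| < (1/38)ϵ.
Take δ = min(1, (1/38)ϵ). Then 0 < |w − 9| < δ forces both bounds, so |(-8w + 12)/(w - 11) − 30| < ϵ.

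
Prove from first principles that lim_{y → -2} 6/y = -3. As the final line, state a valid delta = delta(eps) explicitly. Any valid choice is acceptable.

Let eps > 0 be given. We seek delta > 0 such that 0 < |y + 2| < delta implies |6/y + 3| < eps.
|6/y + 3| = 6·|-2 − y|/(2·|y|) = 6|y + 2|/(2|y|).
Restrict delta ≤ 1. Then |y + 2| < 1 gives |y| > 1, so 2|y| > 2.
Then |6/y + 3| < 6|y + 2|/2, which is < eps when |y + 2| < (1/3)eps.
Take delta = min(1, (1/3)eps). Then 0 < |y + 2| < delta gives both |y + 2| < 1 and |y + 2| < (1/3)eps, so |6/y + 3| < eps.

delta = min(1, (1/3)eps)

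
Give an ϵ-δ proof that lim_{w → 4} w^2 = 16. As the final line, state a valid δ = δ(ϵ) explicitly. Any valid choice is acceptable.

Let ϵ > 0 be given. We seek δ > 0 with 0 < |w − 4| < δ ⇒ |w^2 − 16| < ϵ.
Factor: w^2 − 16 = (w − 4)(w + 4), so |w^2 − 16| = |w − 4|·|w + 4|.
Impose δ ≤ 2 so that |w| < 6; then |w + 4| ≤ 10.
Hence |w^2 − 16| ≤ 10|w − 4|, which is < ϵ once |w − 4| < ϵ/10.
Take δ = min(2, ϵ/10). If 0 < |w − 4| < δ then both bounds hold and |w^2 − 16| ≤ 10|w − 4| < 10·(ϵ/10) = ϵ.

δ = min(2, ϵ/10)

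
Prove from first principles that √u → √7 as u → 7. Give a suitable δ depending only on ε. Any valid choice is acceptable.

δ = min(7, √7·ε)

Let ε > 0 be given. We want δ > 0 such that 0 < |u − 7| < δ implies |√u − √7| < ε.
Multiplying by the conjugate, |√u − √7| = |u − 7|/(√u + √7).
Restrict δ ≤ 7 so that |u − 7| < 7 forces u > 0, and then √u + √7 > √7.
Hence |√u − √7| < |u − 7|/√7, which is < ε once |u − 7| < √7·ε.
Take δ = min(7, √7·ε). If 0 < |u − 7| < δ then u > 0 and |√u − √7| < |u − 7|/√7 < ε.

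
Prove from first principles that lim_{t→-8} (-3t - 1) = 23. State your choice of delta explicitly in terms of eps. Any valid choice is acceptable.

delta = eps/3

Fix eps > 0. We need delta > 0 so that 0 < |t + 8| < delta implies |(-3t - 1) − 23| < eps.
|(-3t - 1) − 23| = |-3t - 24| = 3|t + 8|.
Thus it suffices that |t + 8| < eps/3.
Choosing delta = eps/3 gives |(-3t - 1) − 23| = 3|t + 8| < eps whenever |t + 8| < delta.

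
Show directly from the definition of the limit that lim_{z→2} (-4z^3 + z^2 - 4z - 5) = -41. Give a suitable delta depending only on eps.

delta = min(1, eps/75)

Let eps > 0 be given. We want delta > 0 such that 0 < |z − 2| < delta implies |(-4z^3 + z^2 - 4z - 5) + 41| < eps.
(-4z^3 + z^2 - 4z - 5) + 41 = -4z^3 + z^2 - 4z + 36 = (z − 2)(-4z^2 - 7z - 18).
So |(-4z^3 + z^2 - 4z - 5) + 41| = |z − 2|·|-4z^2 - 7z - 18|.
Require delta ≤ 1. Then |z − 2| < 1 gives |z| < 3, and by the triangle inequality |-4z^2 - 7z - 18| ≤ 4·3^2 + 7·3 + 18 = 75.
Hence |(-4z^3 + z^2 - 4z - 5) + 41| ≤ 75|z − 2| < eps provided |z − 2| < eps/75.
Choosing delta = min(1, eps/75) ensures both conditions, hence |(-4z^3 + z^2 - 4z - 5) + 41| < eps.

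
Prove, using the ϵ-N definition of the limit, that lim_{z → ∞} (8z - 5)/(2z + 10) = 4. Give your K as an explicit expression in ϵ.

K = (45/2)/ϵ

Let ϵ > 0 be given. We seek K > 0 such that z > K implies |(8z - 5)/(2z + 10) − 4| < ϵ.
(8z - 5)/(2z + 10) − 4 = (2(8z - 5) − 8(2z + 10)) / (2(2z + 10)) = -90/(2(2z + 10)).
For z > 0 we have 2z + 10 > 2z, so |(8z - 5)/(2z + 10) − 4| = 90/(2(2z + 10)) < 90/(2·2z) = (45/2)/z.
Thus |(8z - 5)/(2z + 10) − 4| < ϵ whenever z > (45/2)/ϵ.
Take K = (45/2)/ϵ. If z > K then |(8z - 5)/(2z + 10) − 4| < (45/2)/z < ϵ.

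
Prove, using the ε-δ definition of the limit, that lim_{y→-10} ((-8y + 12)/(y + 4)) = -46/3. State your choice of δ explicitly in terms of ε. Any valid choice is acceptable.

δ = min(3, (9/22)ε)

Fix ε > 0. We want δ > 0 with 0 < |y + 10| < δ ⇒ |(-8y + 12)/(y + 4) + 46/3| < ε.
Combining over a common denominator, (-8y + 12)/(y + 4) + 46/3 = [(-8y + 12)·(-6) − 92·(y + 4)] / [(-6)·(y + 4)] = -44(y + 10) / ((-6)(y + 4)).
So |(-8y + 12)/(y + 4) + 46/3| = 44|y + 10| / (6·|y + 4|).
Restrict δ ≤ 3. Then |y + 10| < 3 gives |y + 4| = |(y + 10) + (-6)| ≥ 6 − 3 = 3.
Hence |(-8y + 12)/(y + 4) + 46/3| < 44|y + 10|/(6·3) = (22/9)|y + 10|, which is < ε once |y + 10| < (9/22)ε.
Take δ = min(3, (9/22)ε). Then 0 < |y + 10| < δ forces both bounds, so |(-8y + 12)/(y + 4) + 46/3| < ε.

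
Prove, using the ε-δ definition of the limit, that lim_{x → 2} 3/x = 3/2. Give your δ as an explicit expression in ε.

Let ε > 0. We seek δ > 0 such that 0 < |x − 2| < δ implies |3/x − (3/2)| < ε.
|3/x − (3/2)| = 3·|2 − x|/(2·|x|) = 3|x − 2|/(2|x|).
Restrict δ ≤ 1. Then |x − 2| < 1 gives |x| > 1, so 2|x| > 2.
Then |3/x − (3/2)| < 3|x − 2|/2, which is < ε when |x − 2| < (2/3)ε.
Take δ = min(1, (2/3)ε). Then 0 < |x − 2| < δ gives both |x − 2| < 1 and |x − 2| < (2/3)ε, so |3/x − (3/2)| < ε.

δ = min(1, (2/3)ε)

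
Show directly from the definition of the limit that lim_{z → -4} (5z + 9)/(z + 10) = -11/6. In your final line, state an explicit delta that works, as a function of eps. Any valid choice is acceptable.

Let eps > 0 be given. We want delta > 0 with 0 < |z + 4| < delta ⇒ |(5z + 9)/(z + 10) + 11/6| < eps.
Combining over a common denominator, (5z + 9)/(z + 10) + 11/6 = [(5z + 9)·6 − (-11)·(z + 10)] / [6·(z + 10)] = 41(z + 4) / (6(z + 10)).
So |(5z + 9)/(z + 10) + 11/6| = 41|z + 4| / (6·|z + 10|).
Require delta ≤ 3, so |z + 10| ≥ |6| − |z + 4| > 6 − 3 = 3.
Hence |(5z + 9)/(z + 10) + 11/6| < 41|z + 4|/(6·3) = (41/18)|z + 4|, which is < eps once |z + 4| < (18/41)eps.
Take delta = min(3, (18/41)eps). Then 0 < |z + 4| < delta forces both bounds, so |(5z + 9)/(z + 10) + 11/6| < eps.

delta = min(3, (18/41)eps)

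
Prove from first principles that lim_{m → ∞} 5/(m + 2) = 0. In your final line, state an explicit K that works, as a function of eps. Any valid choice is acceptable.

K = 5/eps

Fix eps > 0. For m ≥ 1, |5/(m + 2) − 0| = 5/(m + 2) ≤ 5/m.
We need 5/m < eps, i.e. m > 5/eps.
Take K = 5/eps. If m > K then |5/(m + 2)| ≤ 5/m < eps.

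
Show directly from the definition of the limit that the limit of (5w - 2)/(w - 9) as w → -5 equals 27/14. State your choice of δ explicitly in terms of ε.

δ = min(7, (98/43)ε)

Fix ε > 0. We want δ > 0 with 0 < |w + 5| < δ ⇒ |(5w - 2)/(w - 9) − (27/14)| < ε.
Combining over a common denominator, (5w - 2)/(w - 9) − (27/14) = [(5w - 2)·(-14) − (-27)·(w - 9)] / [(-14)·(w - 9)] = -43(w + 5) / ((-14)(w - 9)).
So |(5w - 2)/(w - 9) − (27/14)| = 43|w + 5| / (14·|w − 9|).
Require δ ≤ 7, so |w − 9| ≥ |-14| − |w + 5| > 14 − 7 = 7.
Hence |(5w - 2)/(w - 9) − (27/14)| < 43|w + 5|/(14·7) = (43/98)|w + 5|, which is < ε once |w + 5| < (98/43)ε.
Take δ = min(7, (98/43)ε). Then 0 < |w + 5| < δ forces both bounds, so |(5w - 2)/(w - 9) − (27/14)| < ε.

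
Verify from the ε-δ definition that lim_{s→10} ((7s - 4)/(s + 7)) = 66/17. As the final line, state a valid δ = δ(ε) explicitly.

δ = min(17/2, (289/106)ε)

Suppose ε > 0. We want δ > 0 with 0 < |s − 10| < δ ⇒ |(7s - 4)/(s + 7) − (66/17)| < ε.
Combining over a common denominator, (7s - 4)/(s + 7) − (66/17) = [(7s - 4)·17 − 66·(s + 7)] / [17·(s + 7)] = 53(s − 10) / (17(s + 7)).
So |(7s - 4)/(s + 7) − (66/17)| = 53|s − 10| / (17·|s + 7|).
Restrict δ ≤ 17/2. Then |s − 10| < 17/2 gives |s + 7| = |(s − 10) + 17| ≥ 17 − 17/2 = 17/2.
Hence |(7s - 4)/(s + 7) − (66/17)| < 53|s − 10|/(17·(17/2)) = (106/289)|s − 10|, which is < ε once |s − 10| < (289/106)ε.
Take δ = min(17/2, (289/106)ε). Then 0 < |s − 10| < δ forces both bounds, so |(7s - 4)/(s + 7) − (66/17)| < ε.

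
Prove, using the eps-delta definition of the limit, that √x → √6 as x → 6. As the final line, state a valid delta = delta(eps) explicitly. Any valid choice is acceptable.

Let eps > 0. We want delta > 0 such that 0 < |x − 6| < delta implies |√x − √6| < eps.
Rationalise: √x − √6 = (x − 6)/(√x + √6), so |√x − √6| = |x − 6|/(√x + √6).
Restrict delta ≤ 6 so that |x − 6| < 6 forces x > 0, and then √x + √6 > √6.
Hence |√x − √6| < |x − 6|/√6, which is < eps once |x − 6| < √6·eps.
Take delta = min(6, √6·eps). If 0 < |x − 6| < delta then x > 0 and |√x − √6| < |x − 6|/√6 < eps.

delta = min(6, √6·eps)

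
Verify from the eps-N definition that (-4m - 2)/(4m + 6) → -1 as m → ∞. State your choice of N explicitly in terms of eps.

Let eps > 0 be given. For m ≥ 1, |(-4m - 2)/(4m + 6) + 1| = |16|/(4(4m + 6)) = 16/(4(4m + 6)).
Since 4m + 6 ≥ 4m for m ≥ 1, this is ≤ 16/(4·4m) = 1/m.
So |(-4m - 2)/(4m + 6) + 1| < eps whenever m > 1/eps.
Take N = 1/eps. If m > N then |(-4m - 2)/(4m + 6) + 1| ≤ 1/m < eps.

N = 1/eps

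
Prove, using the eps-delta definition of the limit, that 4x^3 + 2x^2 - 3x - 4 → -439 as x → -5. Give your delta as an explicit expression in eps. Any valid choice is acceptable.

Suppose eps > 0. We want delta > 0 such that 0 < |x + 5| < delta implies |(4x^3 + 2x^2 - 3x - 4) + 439| < eps.
(4x^3 + 2x^2 - 3x - 4) + 439 = 4x^3 + 2x^2 - 3x + 435 = (x + 5)(4x^2 - 18x + 87).
So |(4x^3 + 2x^2 - 3x - 4) + 439| = |x + 5|·|4x^2 - 18x + 87|.
Assume first that |x + 5| < 2, so |x| < 7. Then |4x^2 - 18x + 87| ≤ 4·7^2 + 18·7 + 87 = 409.
Hence |(4x^3 + 2x^2 - 3x - 4) + 439| ≤ 409|x + 5| < eps provided |x + 5| < eps/409.
Choosing delta = min(2, eps/409) ensures both conditions, hence |(4x^3 + 2x^2 - 3x - 4) + 439| < eps.

delta = min(2, eps/409)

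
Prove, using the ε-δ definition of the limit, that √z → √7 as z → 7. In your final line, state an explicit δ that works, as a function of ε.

δ = min(7, √7·ε)

Let ε > 0. We want δ > 0 such that 0 < |z − 7| < δ implies |√z − √7| < ε.
Rationalise: √z − √7 = (z − 7)/(√z + √7), so |√z − √7| = |z − 7|/(√z + √7).
Restrict δ ≤ 7 so that |z − 7| < 7 forces z > 0, and then √z + √7 > √7.
Hence |√z − √7| < |z − 7|/√7, which is < ε once |z − 7| < √7·ε.
Take δ = min(7, √7·ε). If 0 < |z − 7| < δ then z > 0 and |√z − √7| < |z − 7|/√7 < ε.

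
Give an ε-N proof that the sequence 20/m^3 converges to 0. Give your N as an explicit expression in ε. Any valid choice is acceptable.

Suppose ε > 0. For m ≥ 1, |20/m^3 − 0| = 20/m^3.
20/m^3 < ε ⇔ m^3 > 20/ε ⇔ m > (20/ε)^{1/3}.
Take N = (20/ε)^{1/3}. Then m > N implies 20/m^3 < ε.

N = (20/ε)^{1/3}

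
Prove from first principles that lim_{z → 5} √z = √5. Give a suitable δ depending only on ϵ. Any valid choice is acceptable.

Suppose ϵ > 0. We want δ > 0 such that 0 < |z − 5| < δ implies |√z − √5| < ϵ.
Multiplying by the conjugate, |√z − √5| = |z − 5|/(√z + √5).
Restrict δ ≤ 5 so that |z − 5| < 5 forces z > 0, and then √z + √5 > √5.
Hence |√z − √5| < |z − 5|/√5, which is < ϵ once |z − 5| < √5·ϵ.
Take δ = min(5, √5·ϵ). If 0 < |z − 5| < δ then z > 0 and |√z − √5| < |z − 5|/√5 < ϵ.

δ = min(5, √5·ϵ)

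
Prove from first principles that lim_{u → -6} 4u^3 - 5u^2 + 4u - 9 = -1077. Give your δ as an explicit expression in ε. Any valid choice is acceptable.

Fix ε > 0. We want δ > 0 such that 0 < |u + 6| < δ implies |(4u^3 - 5u^2 + 4u - 9) + 1077| < ε.
(4u^3 - 5u^2 + 4u - 9) + 1077 = 4u^3 - 5u^2 + 4u + 1068 = (u + 6)(4u^2 - 29u + 178).
So |(4u^3 - 5u^2 + 4u - 9) + 1077| = |u + 6|·|4u^2 - 29u + 178|.
Require δ ≤ 1. Then |u + 6| < 1 gives |u| < 7, and by the triangle inequality |4u^2 - 29u + 178| ≤ 4·7^2 + 29·7 + 178 = 577.
Hence |(4u^3 - 5u^2 + 4u - 9) + 1077| ≤ 577|u + 6| < ε provided |u + 6| < ε/577.
Take δ = min(1, ε/577). Then 0 < |u + 6| < δ gives both |u + 6| < 1 and |u + 6| < ε/577, so |(4u^3 - 5u^2 + 4u - 9) + 1077| < ε.

δ = min(1, ε/577)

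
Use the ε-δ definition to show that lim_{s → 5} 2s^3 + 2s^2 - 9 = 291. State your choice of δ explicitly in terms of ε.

Let ε > 0 be given. We want δ > 0 such that 0 < |s − 5| < δ implies |(2s^3 + 2s^2 - 9) − 291| < ε.
(2s^3 + 2s^2 - 9) − 291 = 2s^3 + 2s^2 - 300 = (s − 5)(2s^2 + 12s + 60).
So |(2s^3 + 2s^2 - 9) − 291| = |s − 5|·|2s^2 + 12s + 60|.
Require δ ≤ 1. Then |s − 5| < 1 gives |s| < 6, and by the triangle inequality |2s^2 + 12s + 60| ≤ 2·6^2 + 12·6 + 60 = 204.
Hence |(2s^3 + 2s^2 - 9) − 291| ≤ 204|s − 5| < ε provided |s − 5| < ε/204.
Choosing δ = min(1, ε/204) ensures both conditions, hence |(2s^3 + 2s^2 - 9) − 291| < ε.

δ = min(1, ε/204)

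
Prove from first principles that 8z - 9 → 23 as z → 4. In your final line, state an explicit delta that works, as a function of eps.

Suppose eps > 0. We need delta > 0 so that 0 < |z − 4| < delta implies |(8z - 9) − 23| < eps.
Since (8z - 9) − 23 = 8(z − 4), we have |(8z - 9) − 23| = 8|z − 4|.
So 8|z − 4| < eps exactly when |z − 4| < eps/8.
Take delta = eps/8. If 0 < |z − 4| < delta then |(8z - 9) − 23| = 8|z − 4| < 8·(eps/8) = eps.

delta = eps/8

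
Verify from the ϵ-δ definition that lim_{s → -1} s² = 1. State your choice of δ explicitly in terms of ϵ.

Suppose ϵ > 0. We seek δ > 0 with 0 < |s + 1| < δ ⇒ |s² − 1| < ϵ.
Factor: s² − 1 = (s + 1)(s - 1), so |s² − 1| = |s + 1|·|s - 1|.
Restrict δ ≤ 1. Then |s + 1| < 1 gives |s| < 2, so by the triangle inequality |s - 1| ≤ 2 + 1 = 3.
Hence |s² − 1| ≤ 3|s + 1|, which is < ϵ once |s + 1| < ϵ/3.
Take δ = min(1, ϵ/3). If 0 < |s + 1| < δ then both bounds hold and |s² − 1| ≤ 3|s + 1| < 3·(ϵ/3) = ϵ.

δ = min(1, ϵ/3)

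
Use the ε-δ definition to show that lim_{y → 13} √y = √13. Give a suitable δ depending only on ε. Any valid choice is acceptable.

δ = min(13, √13·ε)

Suppose ε > 0. We want δ > 0 such that 0 < |y − 13| < δ implies |√y − √13| < ε.
Rationalise: √y − √13 = (y − 13)/(√y + √13), so |√y − √13| = |y − 13|/(√y + √13).
Restrict δ ≤ 13 so that |y − 13| < 13 forces y > 0, and then √y + √13 > √13.
Hence |√y − √13| < |y − 13|/√13, which is < ε once |y − 13| < √13·ε.
Take δ = min(13, √13·ε). If 0 < |y − 13| < δ then y > 0 and |√y − √13| < |y − 13|/√13 < ε.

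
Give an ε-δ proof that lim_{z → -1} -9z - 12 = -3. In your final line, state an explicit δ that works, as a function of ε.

Let ε > 0 be given. We need δ > 0 so that 0 < |z + 1| < δ implies |(-9z - 12) + 3| < ε.
|(-9z - 12) + 3| = |-9z - 9| = 9|z + 1|.
So 9|z + 1| < ε exactly when |z + 1| < ε/9.
Choosing δ = ε/9 gives |(-9z - 12) + 3| = 9|z + 1| < ε whenever |z + 1| < δ.

δ = ε/9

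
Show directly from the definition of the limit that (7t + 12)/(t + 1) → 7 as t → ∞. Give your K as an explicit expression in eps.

Suppose eps > 0. We seek K > 0 such that t > K implies |(7t + 12)/(t + 1) − 7| < eps.
(7t + 12)/(t + 1) − 7 = ((7t + 12) − 7(t + 1)) / ((t + 1)) = 5/((t + 1)).
For t > 0 we have t + 1 > t, so |(7t + 12)/(t + 1) − 7| = 5/((t + 1)) < 5/(t) = 5/t.
Thus |(7t + 12)/(t + 1) − 7| < eps whenever t > 5/eps.
Take K = 5/eps. If t > K then |(7t + 12)/(t + 1) − 7| < 5/t < eps.

K = 5/eps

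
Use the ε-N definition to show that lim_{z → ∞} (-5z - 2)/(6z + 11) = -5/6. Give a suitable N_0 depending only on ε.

N_0 = (43/36)/ε

Suppose ε > 0. We seek N_0 > 0 such that z > N_0 implies |(-5z - 2)/(6z + 11) + 5/6| < ε.
(-5z - 2)/(6z + 11) + 5/6 = (6(-5z - 2) − (-5)(6z + 11)) / (6(6z + 11)) = 43/(6(6z + 11)).
For z > 0 we have 6z + 11 > 6z, so |(-5z - 2)/(6z + 11) + 5/6| = 43/(6(6z + 11)) < 43/(6·6z) = (43/36)/z.
Thus |(-5z - 2)/(6z + 11) + 5/6| < ε whenever z > (43/36)/ε.
Take N_0 = (43/36)/ε. If z > N_0 then |(-5z - 2)/(6z + 11) + 5/6| < (43/36)/z < ε.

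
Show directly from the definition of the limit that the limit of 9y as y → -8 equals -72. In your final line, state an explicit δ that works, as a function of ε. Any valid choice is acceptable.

δ = ε/9

Let ε > 0. We need δ > 0 so that 0 < |y + 8| < δ implies |(9y) + 72| < ε.
Since (9y) + 72 = 9(y + 8), we have |(9y) + 72| = 9|y + 8|.
So 9|y + 8| < ε exactly when |y + 8| < ε/9.
Take δ = ε/9. If 0 < |y + 8| < δ then |(9y) + 72| = 9|y + 8| < 9·(ε/9) = ε.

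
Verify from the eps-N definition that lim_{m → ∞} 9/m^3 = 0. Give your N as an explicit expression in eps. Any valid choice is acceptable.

N = (9/eps)^{1/3}

Let eps > 0. For m ≥ 1, |9/m^3 − 0| = 9/m^3.
9/m^3 < eps ⇔ m^3 > 9/eps ⇔ m > (9/eps)^{1/3}.
Take N = (9/eps)^{1/3}. Then m > N implies 9/m^3 < eps.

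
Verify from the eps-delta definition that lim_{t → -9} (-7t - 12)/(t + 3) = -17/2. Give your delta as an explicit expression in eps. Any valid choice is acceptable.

Suppose eps > 0. We want delta > 0 with 0 < |t + 9| < delta ⇒ |(-7t - 12)/(t + 3) + 17/2| < eps.
Combining over a common denominator, (-7t - 12)/(t + 3) + 17/2 = [(-7t - 12)·(-6) − 51·(t + 3)] / [(-6)·(t + 3)] = -9(t + 9) / ((-6)(t + 3)).
So |(-7t - 12)/(t + 3) + 17/2| = 9|t + 9| / (6·|t + 3|).
Require delta ≤ 3, so |t + 3| ≥ |-6| − |t + 9| > 6 − 3 = 3.
Hence |(-7t - 12)/(t + 3) + 17/2| < 9|t + 9|/(6·3) = (1/2)|t + 9|, which is < eps once |t + 9| < 2eps.
Take delta = min(3, 2eps). Then 0 < |t + 9| < delta forces both bounds, so |(-7t - 12)/(t + 3) + 17/2| < eps.

delta = min(3, 2eps)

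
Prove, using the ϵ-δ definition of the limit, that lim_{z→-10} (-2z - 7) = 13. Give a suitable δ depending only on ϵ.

δ = ϵ/2

Let ϵ > 0 be given. We need δ > 0 so that 0 < |z + 10| < δ implies |(-2z - 7) − 13| < ϵ.
Since (-2z - 7) − 13 = -2(z + 10), we have |(-2z - 7) − 13| = 2|z + 10|.
So 2|z + 10| < ϵ exactly when |z + 10| < ϵ/2.
Choosing δ = ϵ/2 gives |(-2z - 7) − 13| = 2|z + 10| < ϵ whenever |z + 10| < δ.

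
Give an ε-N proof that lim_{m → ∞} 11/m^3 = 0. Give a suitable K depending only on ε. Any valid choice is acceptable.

Suppose ε > 0. For m ≥ 1, |11/m^3 − 0| = 11/m^3.
11/m^3 < ε ⇔ m^3 > 11/ε ⇔ m > (11/ε)^{1/3}.
Take K = (11/ε)^{1/3}. Then m > K implies 11/m^3 < ε.

K = (11/ε)^{1/3}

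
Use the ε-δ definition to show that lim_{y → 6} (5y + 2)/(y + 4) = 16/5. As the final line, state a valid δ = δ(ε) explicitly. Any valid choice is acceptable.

δ = min(5, (25/9)ε)

Fix ε > 0. We want δ > 0 with 0 < |y − 6| < δ ⇒ |(5y + 2)/(y + 4) − (16/5)| < ε.
Combining over a common denominator, (5y + 2)/(y + 4) − (16/5) = [(5y + 2)·10 − 32·(y + 4)] / [10·(y + 4)] = 18(y − 6) / (10(y + 4)).
So |(5y + 2)/(y + 4) − (16/5)| = 18|y − 6| / (10·|y + 4|).
Restrict δ ≤ 5. Then |y − 6| < 5 gives |y + 4| = |(y − 6) + 10| ≥ 10 − 5 = 5.
Hence |(5y + 2)/(y + 4) − (16/5)| < 18|y − 6|/(10·5) = (9/25)|y − 6|, which is < ε once |y − 6| < (25/9)ε.
Take δ = min(5, (25/9)ε). Then 0 < |y − 6| < δ forces both bounds, so |(5y + 2)/(y + 4) − (16/5)| < ε.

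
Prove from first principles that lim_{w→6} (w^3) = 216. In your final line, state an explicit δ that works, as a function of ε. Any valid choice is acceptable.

δ = min(2, ε/148)

Let ε > 0. We seek δ > 0 with 0 < |w − 6| < δ ⇒ |w^3 − 216| < ε.
Factor: w^3 − 216 = (w − 6)(w^2 + 6w + 36), so |w^3 − 216| = |w − 6|·|w^2 + 6w + 36|.
Impose δ ≤ 2 so that |w| < 8; then |w^2 + 6w + 36| ≤ 148.
Hence |w^3 − 216| ≤ 148|w − 6|, which is < ε once |w − 6| < ε/148.
Take δ = min(2, ε/148). If 0 < |w − 6| < δ then both bounds hold and |w^3 − 216| ≤ 148|w − 6| < 148·(ε/148) = ε.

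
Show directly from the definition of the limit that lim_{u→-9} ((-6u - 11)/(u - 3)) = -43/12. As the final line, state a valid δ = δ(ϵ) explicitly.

Fix ϵ > 0. We want δ > 0 with 0 < |u + 9| < δ ⇒ |(-6u - 11)/(u - 3) + 43/12| < ϵ.
Combining over a common denominator, (-6u - 11)/(u - 3) + 43/12 = [(-6u - 11)·(-12) − 43·(u - 3)] / [(-12)·(u - 3)] = 29(u + 9) / ((-12)(u - 3)).
So |(-6u - 11)/(u - 3) + 43/12| = 29|u + 9| / (12·|u − 3|).
Require δ ≤ 6, so |u − 3| ≥ |-12| − |u + 9| > 12 − 6 = 6.
Hence |(-6u - 11)/(u - 3) + 43/12| < 29|u + 9|/(12·6) = (29/72)|u + 9|, which is < ϵ once |u + 9| < (72/29)ϵ.
Take δ = min(6, (72/29)ϵ). Then 0 < |u + 9| < δ forces both bounds, so |(-6u - 11)/(u - 3) + 43/12| < ϵ.

δ = min(6, (72/29)ϵ)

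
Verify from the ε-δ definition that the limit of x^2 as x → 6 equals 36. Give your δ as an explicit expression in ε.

δ = min(1, ε/13)

Suppose ε > 0. We seek δ > 0 with 0 < |x − 6| < δ ⇒ |x^2 − 36| < ε.
Factor: x^2 − 36 = (x − 6)(x + 6), so |x^2 − 36| = |x − 6|·|x + 6|.
Restrict δ ≤ 1. Then |x − 6| < 1 gives |x| < 7, so by the triangle inequality |x + 6| ≤ 7 + 6 = 13.
Hence |x^2 − 36| ≤ 13|x − 6|, which is < ε once |x − 6| < ε/13.
Take δ = min(1, ε/13). If 0 < |x − 6| < δ then both bounds hold and |x^2 − 36| ≤ 13|x − 6| < 13·(ε/13) = ε.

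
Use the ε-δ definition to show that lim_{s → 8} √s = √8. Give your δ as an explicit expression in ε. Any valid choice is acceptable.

Fix ε > 0. We want δ > 0 such that 0 < |s − 8| < δ implies |√s − √8| < ε.
Multiplying by the conjugate, |√s − √8| = |s − 8|/(√s + √8).
Restrict δ ≤ 8 so that |s − 8| < 8 forces s > 0, and then √s + √8 > √8.
Hence |√s − √8| < |s − 8|/√8, which is < ε once |s − 8| < √8·ε.
Take δ = min(8, √8·ε). If 0 < |s − 8| < δ then s > 0 and |√s − √8| < |s − 8|/√8 < ε.

δ = min(8, √8·ε)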